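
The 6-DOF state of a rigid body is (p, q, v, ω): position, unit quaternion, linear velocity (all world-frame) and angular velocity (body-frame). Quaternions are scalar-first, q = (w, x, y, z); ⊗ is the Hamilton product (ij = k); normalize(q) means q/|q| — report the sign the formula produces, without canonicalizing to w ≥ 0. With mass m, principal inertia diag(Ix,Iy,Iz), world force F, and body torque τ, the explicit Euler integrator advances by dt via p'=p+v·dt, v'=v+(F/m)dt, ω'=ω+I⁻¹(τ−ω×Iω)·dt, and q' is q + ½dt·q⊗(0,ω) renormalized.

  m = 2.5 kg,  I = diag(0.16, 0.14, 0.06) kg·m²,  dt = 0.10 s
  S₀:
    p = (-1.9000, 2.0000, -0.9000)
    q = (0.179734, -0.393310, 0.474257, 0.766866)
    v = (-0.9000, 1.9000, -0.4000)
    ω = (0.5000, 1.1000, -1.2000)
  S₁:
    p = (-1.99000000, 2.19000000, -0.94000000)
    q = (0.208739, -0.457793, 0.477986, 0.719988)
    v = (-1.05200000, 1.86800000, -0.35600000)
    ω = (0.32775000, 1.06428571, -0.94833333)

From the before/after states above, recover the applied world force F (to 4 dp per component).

velocity change Δv = (-0.15200000, -0.03200000, 0.04400000)
applied force F = (-3.8000, -0.8000, 1.1000)

F = (-3.8000, -0.8000, 1.1000)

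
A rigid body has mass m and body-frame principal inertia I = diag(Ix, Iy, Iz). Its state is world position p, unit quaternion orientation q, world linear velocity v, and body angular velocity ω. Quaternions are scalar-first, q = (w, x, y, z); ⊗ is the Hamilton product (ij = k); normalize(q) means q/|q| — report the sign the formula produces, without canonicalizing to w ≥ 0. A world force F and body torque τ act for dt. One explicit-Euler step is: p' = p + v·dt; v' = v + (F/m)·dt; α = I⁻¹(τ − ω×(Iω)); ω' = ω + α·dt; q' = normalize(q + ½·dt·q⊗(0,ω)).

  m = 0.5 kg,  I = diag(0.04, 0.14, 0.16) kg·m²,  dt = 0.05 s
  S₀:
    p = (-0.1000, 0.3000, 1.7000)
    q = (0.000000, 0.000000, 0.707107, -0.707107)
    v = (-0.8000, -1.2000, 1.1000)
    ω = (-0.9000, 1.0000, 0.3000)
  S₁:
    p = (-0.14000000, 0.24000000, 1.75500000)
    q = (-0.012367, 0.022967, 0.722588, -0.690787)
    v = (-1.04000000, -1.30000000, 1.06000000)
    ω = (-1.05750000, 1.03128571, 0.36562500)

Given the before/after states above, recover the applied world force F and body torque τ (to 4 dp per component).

F = (-2.4000, -1.0000, -0.4000)
τ = (-0.1200, 0.1200, 0.1200)

velocity change Δv = (-0.24000000, -0.10000000, -0.04000000)
F = m·Δv/dt = (-2.4000, -1.0000, -0.4000)
Δω = ω₁−ω₀ = (-0.15750000, 0.03128571, 0.06562500)
precession coupling = (0.0060, 0.0324, -0.0900)
applied torque τ = (-0.1200, 0.1200, 0.1200)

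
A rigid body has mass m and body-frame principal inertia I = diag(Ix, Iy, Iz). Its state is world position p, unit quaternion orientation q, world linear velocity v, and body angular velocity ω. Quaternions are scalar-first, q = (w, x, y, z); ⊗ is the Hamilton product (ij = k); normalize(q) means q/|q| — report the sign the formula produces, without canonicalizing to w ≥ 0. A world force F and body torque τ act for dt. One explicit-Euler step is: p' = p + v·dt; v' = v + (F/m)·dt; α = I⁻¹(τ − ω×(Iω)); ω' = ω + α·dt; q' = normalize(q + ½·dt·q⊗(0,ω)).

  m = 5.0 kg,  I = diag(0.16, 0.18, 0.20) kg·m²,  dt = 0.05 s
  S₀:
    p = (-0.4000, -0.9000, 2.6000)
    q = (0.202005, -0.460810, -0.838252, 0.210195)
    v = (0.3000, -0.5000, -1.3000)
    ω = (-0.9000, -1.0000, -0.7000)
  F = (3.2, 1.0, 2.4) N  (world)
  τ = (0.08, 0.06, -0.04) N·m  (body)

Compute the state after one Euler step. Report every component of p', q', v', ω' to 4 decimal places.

p' = (-0.3850, -0.9250, 2.5350)
q' = (0.1742, -0.4451, -0.8555, 0.1992)
v' = (0.3320, -0.4900, -1.2760)
ω' = (-0.8794, -0.9763, -0.7145)

angular accel α = (0.4125, 0.4733, -0.2900)
ω + α·dt = (-0.8794, -0.9763, -0.7145)
Hamilton product q⊗(0,ω) = (-1.1058445, 0.6151669, -0.7137475, -0.4350203)
q + ½dt·q⊗(0,ω), renormalized = (0.1742, -0.4451, -0.8555, 0.1992)
a = F/m = (0.6400, 0.2000, 0.4800)
p' = p + v·dt = (-0.3850, -0.9250, 2.5350)
new velocity v' = (0.3320, -0.4900, -1.2760)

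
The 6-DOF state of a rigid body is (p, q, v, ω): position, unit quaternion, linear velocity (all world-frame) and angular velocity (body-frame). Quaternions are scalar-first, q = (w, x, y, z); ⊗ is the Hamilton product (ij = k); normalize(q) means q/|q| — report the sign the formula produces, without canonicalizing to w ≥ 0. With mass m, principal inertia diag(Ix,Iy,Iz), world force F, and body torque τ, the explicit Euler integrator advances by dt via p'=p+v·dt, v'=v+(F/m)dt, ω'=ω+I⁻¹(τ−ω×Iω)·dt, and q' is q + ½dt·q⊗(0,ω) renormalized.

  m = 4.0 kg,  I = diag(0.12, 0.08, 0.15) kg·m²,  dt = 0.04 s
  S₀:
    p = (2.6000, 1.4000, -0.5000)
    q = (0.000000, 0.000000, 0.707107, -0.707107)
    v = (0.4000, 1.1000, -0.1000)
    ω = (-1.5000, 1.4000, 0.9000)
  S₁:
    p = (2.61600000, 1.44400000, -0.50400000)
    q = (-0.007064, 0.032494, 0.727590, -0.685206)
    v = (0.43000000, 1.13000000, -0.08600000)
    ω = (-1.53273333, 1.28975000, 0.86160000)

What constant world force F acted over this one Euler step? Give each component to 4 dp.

velocity change Δv = (0.03000000, 0.03000000, 0.01400000)
applied force F = (3.0000, 3.0000, 1.4000)

F = (3.0000, 3.0000, 1.4000)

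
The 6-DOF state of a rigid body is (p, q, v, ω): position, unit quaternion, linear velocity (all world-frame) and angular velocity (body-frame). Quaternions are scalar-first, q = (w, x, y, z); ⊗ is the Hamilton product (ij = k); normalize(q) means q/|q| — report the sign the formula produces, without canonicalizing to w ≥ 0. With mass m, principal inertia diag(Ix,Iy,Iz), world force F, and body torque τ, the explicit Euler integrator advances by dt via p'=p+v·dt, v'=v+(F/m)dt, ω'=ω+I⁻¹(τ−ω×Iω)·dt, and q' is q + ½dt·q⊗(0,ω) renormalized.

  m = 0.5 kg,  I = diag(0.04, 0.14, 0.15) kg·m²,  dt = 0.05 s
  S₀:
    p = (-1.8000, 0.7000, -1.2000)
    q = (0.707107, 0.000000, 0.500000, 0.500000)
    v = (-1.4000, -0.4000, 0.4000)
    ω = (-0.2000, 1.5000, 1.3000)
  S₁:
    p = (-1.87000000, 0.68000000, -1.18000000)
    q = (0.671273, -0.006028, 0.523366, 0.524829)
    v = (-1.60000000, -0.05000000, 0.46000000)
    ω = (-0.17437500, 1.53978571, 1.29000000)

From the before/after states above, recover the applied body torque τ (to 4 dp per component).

Δω = ω₁−ω₀ = (0.02562500, 0.03978571, -0.01000000)
ω₀×(Iω₀) = (0.0195, 0.0286, -0.0300)
applied torque τ = (0.0400, 0.1400, -0.0600)

τ = (0.0400, 0.1400, -0.0600)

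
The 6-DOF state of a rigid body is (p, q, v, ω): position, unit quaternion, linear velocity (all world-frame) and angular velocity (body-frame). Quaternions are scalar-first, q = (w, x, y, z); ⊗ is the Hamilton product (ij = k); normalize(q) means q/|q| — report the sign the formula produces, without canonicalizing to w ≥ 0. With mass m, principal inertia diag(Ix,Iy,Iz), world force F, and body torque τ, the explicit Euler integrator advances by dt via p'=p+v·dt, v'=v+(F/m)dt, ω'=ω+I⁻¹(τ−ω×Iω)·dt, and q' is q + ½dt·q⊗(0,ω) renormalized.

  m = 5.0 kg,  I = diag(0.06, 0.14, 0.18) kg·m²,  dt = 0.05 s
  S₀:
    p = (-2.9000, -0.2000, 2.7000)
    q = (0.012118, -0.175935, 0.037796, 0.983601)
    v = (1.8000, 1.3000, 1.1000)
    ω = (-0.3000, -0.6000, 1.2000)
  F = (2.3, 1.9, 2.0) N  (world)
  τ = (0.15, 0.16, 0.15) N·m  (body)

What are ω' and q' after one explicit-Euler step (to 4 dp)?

gyro term ω×Iω = (-0.0288, 0.0432, 0.0144)
α = I⁻¹(τ − ω×Iω) = (2.9800, 0.8343, 0.7533)
ω' = ω + α·dt = (-0.1510, -0.5583, 1.2377)
Hamilton product q⊗(0,ω) = (-1.2104241, 0.6318804, -0.0912291, 0.1314414)
updated quaternion q' = (-0.0181, -0.1600, 0.0355, 0.9863)

ω' = (-0.1510, -0.5583, 1.2377)
q' = (-0.0181, -0.1600, 0.0355, 0.9863)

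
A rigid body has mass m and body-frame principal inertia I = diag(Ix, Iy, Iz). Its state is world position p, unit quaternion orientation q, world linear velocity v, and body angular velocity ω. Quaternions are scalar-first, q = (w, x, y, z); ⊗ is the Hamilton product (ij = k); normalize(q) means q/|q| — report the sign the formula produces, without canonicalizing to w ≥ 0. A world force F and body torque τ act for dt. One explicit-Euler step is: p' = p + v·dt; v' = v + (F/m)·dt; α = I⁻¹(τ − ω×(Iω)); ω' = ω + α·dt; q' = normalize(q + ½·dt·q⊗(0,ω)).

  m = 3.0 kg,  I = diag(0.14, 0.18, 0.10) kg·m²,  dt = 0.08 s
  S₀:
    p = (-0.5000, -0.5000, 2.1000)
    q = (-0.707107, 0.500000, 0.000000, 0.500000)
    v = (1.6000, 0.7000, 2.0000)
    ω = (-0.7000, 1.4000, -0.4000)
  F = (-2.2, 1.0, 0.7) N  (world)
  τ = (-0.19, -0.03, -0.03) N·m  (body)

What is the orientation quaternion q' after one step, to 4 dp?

q' = (-0.6837, 0.4908, -0.0455, 0.5382)

q⊗(0,ω) = (0.5500000, -0.2050251, -1.1399498, 0.9828428)
updated quaternion q' = (-0.6837, 0.4908, -0.0455, 0.5382)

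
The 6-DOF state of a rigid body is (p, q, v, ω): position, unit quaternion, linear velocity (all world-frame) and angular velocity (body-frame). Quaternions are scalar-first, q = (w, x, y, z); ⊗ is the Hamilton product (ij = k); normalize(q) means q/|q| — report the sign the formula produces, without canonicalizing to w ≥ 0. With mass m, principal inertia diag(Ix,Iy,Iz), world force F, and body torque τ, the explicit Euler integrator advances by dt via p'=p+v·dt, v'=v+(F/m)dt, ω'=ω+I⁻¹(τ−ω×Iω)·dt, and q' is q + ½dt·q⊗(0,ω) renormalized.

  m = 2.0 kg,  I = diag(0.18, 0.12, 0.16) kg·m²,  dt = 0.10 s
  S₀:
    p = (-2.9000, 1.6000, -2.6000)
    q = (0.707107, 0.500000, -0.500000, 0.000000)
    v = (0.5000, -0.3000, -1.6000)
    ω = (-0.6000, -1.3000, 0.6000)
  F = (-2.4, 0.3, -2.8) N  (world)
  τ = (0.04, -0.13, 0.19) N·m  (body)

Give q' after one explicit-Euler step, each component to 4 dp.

q' = (0.6875, 0.4624, -0.5593, -0.0262)

Hamilton product q⊗(0,ω) = (-0.3500000, -0.7242642, -1.2192391, -0.5257358)
q + ½dt·q⊗(0,ω), renormalized = (0.6875, 0.4624, -0.5593, -0.0262)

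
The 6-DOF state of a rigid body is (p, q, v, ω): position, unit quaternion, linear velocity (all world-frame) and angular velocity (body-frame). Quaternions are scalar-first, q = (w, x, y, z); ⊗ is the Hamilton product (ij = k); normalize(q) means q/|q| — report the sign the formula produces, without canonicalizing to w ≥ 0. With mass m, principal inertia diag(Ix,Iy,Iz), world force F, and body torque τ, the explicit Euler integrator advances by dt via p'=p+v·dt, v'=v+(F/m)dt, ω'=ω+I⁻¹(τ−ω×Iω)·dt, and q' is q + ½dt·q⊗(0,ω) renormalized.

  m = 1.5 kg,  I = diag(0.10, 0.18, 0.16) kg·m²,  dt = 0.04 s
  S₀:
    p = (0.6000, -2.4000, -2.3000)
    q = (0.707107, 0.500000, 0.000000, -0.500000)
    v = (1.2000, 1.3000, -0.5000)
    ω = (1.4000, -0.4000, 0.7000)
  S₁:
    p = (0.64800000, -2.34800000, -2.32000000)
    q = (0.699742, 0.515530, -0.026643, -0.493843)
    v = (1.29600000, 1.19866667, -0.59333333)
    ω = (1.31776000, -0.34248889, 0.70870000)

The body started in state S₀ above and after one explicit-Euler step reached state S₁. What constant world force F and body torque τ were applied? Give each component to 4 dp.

Δω = ω₁−ω₀ = (-0.08224000, 0.05751111, 0.00870000)
I·α + gyro = (-0.2000, 0.2000, -0.0100)
velocity change Δv = (0.09600000, -0.10133333, -0.09333333)
m·(v₁−v₀)/dt = (3.6000, -3.8000, -3.5000)

F = (3.6000, -3.8000, -3.5000)
τ = (-0.2000, 0.2000, -0.0100)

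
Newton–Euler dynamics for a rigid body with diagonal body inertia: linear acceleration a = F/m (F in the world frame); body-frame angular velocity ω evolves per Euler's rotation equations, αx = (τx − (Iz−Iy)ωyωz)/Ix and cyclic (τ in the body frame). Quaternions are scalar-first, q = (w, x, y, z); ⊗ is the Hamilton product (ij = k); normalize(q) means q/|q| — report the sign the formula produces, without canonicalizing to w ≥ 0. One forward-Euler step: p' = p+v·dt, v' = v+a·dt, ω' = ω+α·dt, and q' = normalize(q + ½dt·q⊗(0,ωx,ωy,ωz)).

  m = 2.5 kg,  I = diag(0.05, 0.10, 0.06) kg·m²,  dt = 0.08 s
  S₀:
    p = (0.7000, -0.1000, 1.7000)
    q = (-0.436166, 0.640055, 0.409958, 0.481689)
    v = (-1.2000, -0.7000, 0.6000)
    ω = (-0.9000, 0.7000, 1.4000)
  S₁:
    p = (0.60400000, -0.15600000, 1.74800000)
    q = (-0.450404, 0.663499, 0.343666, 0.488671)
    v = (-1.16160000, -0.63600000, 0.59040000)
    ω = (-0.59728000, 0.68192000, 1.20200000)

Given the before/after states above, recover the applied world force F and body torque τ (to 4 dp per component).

F = (1.2000, 2.0000, -0.3000)
τ = (0.1500, -0.0100, -0.1800)

rate change Δω = (0.30272000, -0.01808000, -0.19800000)
τ = I·(Δω/dt) + ω₀×(Iω₀) = (0.1500, -0.0100, -0.1800)
velocity change Δv = (0.03840000, 0.06400000, -0.00960000)
applied force F = (1.2000, 2.0000, -0.3000)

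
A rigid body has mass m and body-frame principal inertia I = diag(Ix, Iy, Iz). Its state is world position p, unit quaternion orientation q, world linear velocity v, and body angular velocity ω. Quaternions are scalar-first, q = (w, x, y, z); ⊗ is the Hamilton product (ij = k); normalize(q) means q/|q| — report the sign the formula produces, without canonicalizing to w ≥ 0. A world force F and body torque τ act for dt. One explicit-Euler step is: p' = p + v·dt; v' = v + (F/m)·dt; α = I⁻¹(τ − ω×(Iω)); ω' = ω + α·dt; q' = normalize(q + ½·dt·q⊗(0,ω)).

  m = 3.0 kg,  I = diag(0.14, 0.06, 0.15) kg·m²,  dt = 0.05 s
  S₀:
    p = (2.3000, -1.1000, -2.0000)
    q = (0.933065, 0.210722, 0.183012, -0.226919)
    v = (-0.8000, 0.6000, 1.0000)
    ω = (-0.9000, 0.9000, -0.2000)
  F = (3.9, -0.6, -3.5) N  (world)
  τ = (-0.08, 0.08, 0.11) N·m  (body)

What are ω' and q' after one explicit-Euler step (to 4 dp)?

ω' = (-0.9228, 0.9682, -0.1849)
q' = (0.9321, 0.1938, 0.2101, -0.2226)

angular accel α = (-0.4557, 1.3633, 0.3013)
new body rate ω' = (-0.9228, 0.9682, -0.1849)
2q̇ = q⊗(0,ω) = (-0.0204448, -0.6721338, 1.0861300, 0.1677476)
q' = normalize(q + ½dt·q⊗(0,ω)) = (0.9321, 0.1938, 0.2101, -0.2226)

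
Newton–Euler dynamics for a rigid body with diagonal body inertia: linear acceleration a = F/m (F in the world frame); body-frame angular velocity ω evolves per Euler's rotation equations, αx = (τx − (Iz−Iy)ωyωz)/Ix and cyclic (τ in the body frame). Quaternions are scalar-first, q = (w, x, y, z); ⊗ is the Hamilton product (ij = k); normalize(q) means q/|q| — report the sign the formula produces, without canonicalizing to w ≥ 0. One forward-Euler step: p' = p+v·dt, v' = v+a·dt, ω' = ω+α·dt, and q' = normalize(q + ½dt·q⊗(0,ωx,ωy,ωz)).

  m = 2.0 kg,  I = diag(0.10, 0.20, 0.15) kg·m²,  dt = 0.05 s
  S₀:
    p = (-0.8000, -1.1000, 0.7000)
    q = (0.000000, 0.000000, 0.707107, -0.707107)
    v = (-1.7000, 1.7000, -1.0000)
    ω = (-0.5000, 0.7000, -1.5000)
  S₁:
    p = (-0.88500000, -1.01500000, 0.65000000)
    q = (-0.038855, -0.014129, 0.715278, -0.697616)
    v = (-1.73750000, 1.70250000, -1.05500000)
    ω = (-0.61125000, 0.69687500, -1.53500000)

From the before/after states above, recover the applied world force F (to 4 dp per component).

F = (-1.5000, 0.1000, -2.2000)

Δv = v₁−v₀ = (-0.03750000, 0.00250000, -0.05500000)
F = m·Δv/dt = (-1.5000, 0.1000, -2.2000)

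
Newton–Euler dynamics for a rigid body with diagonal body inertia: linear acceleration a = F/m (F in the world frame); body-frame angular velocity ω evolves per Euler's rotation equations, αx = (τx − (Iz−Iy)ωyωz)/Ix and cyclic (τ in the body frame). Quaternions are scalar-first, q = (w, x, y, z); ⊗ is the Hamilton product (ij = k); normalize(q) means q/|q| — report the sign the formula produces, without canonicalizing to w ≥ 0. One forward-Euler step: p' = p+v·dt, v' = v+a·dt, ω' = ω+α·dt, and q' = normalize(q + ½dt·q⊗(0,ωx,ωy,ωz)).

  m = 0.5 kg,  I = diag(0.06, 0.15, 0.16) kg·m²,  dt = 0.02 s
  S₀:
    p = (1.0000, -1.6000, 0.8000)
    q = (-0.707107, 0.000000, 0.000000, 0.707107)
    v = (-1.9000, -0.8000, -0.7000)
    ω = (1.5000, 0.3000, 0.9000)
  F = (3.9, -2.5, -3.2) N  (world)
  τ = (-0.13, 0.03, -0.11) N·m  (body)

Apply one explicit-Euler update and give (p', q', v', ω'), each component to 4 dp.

p' = (0.9620, -1.6160, 0.7860)
q' = (-0.7134, -0.0127, 0.0085, 0.7006)
v' = (-1.7440, -0.9000, -0.8280)
ω' = (1.4558, 0.3220, 0.8812)

(τ − ω×Iω)/I = (-2.2117, 1.1000, -0.9406)
ω + α·dt = (1.4558, 0.3220, 0.8812)
Hamilton product q⊗(0,ω) = (-0.6363963, -1.2727926, 0.8485284, -0.6363963)
q' = normalize(q + ½dt·q⊗(0,ω)) = (-0.7134, -0.0127, 0.0085, 0.7006)
a = (7.8000, -5.0000, -6.4000)
new position p' = (0.9620, -1.6160, 0.7860)
new velocity v' = (-1.7440, -0.9000, -0.8280)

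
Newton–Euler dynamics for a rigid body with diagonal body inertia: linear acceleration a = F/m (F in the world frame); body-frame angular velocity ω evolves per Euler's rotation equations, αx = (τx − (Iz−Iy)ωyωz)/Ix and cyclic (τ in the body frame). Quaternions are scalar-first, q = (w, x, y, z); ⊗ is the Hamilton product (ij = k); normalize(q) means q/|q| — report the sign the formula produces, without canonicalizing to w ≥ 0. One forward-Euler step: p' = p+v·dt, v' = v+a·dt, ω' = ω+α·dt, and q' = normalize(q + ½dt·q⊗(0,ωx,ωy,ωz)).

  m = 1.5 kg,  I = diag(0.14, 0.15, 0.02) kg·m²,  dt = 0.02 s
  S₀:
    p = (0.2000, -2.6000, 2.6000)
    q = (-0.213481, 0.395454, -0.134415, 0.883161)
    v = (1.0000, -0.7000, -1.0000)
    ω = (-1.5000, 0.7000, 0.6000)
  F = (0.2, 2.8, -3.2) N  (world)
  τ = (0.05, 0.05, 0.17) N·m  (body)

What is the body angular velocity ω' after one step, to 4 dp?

gyro term ω×Iω = (-0.0546, -0.1080, -0.0105)
angular accel α = (0.7471, 1.0533, 9.0250)
new body rate ω' = (-1.4851, 0.7211, 0.7805)

ω' = (-1.4851, 0.7211, 0.7805)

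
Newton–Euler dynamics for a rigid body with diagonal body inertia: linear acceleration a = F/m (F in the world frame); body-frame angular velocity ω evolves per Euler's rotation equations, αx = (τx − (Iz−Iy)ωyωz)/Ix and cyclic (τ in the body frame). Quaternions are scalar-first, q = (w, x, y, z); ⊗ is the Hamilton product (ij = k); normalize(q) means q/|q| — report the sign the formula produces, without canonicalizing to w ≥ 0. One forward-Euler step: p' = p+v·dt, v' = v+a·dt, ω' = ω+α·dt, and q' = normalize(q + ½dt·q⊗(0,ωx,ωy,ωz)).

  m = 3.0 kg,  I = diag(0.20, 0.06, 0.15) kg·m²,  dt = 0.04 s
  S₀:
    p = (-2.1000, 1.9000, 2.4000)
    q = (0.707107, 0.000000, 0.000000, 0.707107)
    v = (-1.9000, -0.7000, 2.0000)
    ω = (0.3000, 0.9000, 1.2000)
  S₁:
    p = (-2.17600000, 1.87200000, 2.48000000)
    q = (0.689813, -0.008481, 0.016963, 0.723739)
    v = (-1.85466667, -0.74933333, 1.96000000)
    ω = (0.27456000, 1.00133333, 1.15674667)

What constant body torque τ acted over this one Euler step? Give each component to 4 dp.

τ = (-0.0300, 0.1700, -0.2000)

ω₁ − ω₀ = (-0.02544000, 0.10133333, -0.04325333)
precession coupling = (0.0972, 0.0180, -0.0378)
applied torque τ = (-0.0300, 0.1700, -0.2000)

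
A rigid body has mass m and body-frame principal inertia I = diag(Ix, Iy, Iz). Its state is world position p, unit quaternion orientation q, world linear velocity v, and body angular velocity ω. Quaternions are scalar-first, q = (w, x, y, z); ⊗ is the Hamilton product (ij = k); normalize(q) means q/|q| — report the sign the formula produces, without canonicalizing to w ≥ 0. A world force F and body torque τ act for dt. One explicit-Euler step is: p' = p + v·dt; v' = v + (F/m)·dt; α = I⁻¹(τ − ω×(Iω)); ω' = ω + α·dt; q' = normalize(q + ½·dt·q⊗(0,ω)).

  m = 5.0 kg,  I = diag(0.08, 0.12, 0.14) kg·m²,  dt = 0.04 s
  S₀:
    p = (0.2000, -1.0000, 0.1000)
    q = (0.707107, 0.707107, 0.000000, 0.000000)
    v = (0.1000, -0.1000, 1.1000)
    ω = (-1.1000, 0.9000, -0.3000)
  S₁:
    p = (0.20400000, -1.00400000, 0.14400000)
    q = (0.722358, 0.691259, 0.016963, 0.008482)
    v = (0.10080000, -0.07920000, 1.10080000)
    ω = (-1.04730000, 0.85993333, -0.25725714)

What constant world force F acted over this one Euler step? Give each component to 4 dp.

Δv = v₁−v₀ = (0.00080000, 0.02080000, 0.00080000)
applied force F = (0.1000, 2.6000, 0.1000)

F = (0.1000, 2.6000, 0.1000)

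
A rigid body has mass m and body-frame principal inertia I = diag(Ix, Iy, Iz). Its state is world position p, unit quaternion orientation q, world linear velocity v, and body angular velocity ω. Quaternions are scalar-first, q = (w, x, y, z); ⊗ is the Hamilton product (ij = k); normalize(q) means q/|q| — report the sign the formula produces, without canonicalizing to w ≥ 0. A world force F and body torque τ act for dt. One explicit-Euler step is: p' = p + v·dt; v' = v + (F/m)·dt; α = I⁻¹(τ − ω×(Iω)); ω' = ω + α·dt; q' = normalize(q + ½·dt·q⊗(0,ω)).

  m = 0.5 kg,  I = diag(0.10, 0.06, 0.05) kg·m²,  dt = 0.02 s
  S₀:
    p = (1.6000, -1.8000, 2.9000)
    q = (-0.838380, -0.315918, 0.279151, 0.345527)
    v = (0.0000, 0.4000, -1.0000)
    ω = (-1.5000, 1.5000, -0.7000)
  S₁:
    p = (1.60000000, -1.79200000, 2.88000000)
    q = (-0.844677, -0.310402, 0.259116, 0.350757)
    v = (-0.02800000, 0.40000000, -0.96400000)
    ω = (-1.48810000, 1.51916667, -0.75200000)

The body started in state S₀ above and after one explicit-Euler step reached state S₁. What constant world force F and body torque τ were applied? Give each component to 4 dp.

Δω = ω₁−ω₀ = (0.01190000, 0.01916667, -0.05200000)
precession coupling = (0.0105, 0.0525, 0.0900)
τ = I·(Δω/dt) + ω₀×(Iω₀) = (0.0700, 0.1100, -0.0400)
Δv = v₁−v₀ = (-0.02800000, 0.00000000, 0.03600000)
F = m·Δv/dt = (-0.7000, 0.0000, 0.9000)

F = (-0.7000, 0.0000, 0.9000)
τ = (0.0700, 0.1100, -0.0400)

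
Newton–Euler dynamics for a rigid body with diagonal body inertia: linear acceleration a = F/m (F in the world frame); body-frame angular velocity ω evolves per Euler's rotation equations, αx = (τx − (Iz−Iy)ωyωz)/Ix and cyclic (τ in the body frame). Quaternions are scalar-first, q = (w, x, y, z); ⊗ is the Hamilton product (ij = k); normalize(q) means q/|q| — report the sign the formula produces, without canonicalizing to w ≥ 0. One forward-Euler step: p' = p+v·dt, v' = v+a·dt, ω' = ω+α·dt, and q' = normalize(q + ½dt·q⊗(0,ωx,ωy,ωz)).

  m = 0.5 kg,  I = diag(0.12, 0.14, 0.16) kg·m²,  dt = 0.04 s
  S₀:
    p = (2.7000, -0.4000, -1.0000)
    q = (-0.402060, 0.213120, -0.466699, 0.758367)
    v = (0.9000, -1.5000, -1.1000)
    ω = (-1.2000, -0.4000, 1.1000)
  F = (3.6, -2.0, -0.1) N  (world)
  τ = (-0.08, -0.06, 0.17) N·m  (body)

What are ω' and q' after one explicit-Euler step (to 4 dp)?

gyro term ω×Iω = (-0.0088, 0.0528, 0.0096)
(τ − ω×Iω)/I = (-0.5933, -0.8057, 1.0025)
new body rate ω' = (-1.2237, -0.4322, 1.1401)
q⊗(0,ω) = (-0.7651393, 0.2724499, -0.9836484, -1.0875528)
q' = normalize(q + ½dt·q⊗(0,ω)) = (-0.4171, 0.2184, -0.4861, 0.7362)

ω' = (-1.2237, -0.4322, 1.1401)
q' = (-0.4171, 0.2184, -0.4861, 0.7362)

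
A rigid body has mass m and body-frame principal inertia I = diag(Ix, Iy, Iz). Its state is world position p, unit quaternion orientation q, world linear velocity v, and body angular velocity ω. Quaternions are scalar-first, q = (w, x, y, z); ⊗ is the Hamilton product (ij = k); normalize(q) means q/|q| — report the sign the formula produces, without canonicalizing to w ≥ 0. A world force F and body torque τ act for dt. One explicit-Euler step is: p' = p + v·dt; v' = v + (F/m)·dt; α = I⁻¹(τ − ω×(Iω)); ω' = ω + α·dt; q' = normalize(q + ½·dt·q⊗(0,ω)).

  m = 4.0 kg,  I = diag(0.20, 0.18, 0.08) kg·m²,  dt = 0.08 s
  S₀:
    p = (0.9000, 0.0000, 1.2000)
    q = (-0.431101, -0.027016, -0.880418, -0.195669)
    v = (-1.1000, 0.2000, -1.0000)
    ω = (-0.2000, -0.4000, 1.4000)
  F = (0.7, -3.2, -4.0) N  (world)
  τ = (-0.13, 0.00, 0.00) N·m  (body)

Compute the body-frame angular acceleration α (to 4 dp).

α = (-0.9300, 0.1867, 0.0200)

ω×(Iω) gyroscopic = (0.0560, -0.0336, -0.0016)
(τ − ω×Iω)/I = (-0.9300, 0.1867, 0.0200)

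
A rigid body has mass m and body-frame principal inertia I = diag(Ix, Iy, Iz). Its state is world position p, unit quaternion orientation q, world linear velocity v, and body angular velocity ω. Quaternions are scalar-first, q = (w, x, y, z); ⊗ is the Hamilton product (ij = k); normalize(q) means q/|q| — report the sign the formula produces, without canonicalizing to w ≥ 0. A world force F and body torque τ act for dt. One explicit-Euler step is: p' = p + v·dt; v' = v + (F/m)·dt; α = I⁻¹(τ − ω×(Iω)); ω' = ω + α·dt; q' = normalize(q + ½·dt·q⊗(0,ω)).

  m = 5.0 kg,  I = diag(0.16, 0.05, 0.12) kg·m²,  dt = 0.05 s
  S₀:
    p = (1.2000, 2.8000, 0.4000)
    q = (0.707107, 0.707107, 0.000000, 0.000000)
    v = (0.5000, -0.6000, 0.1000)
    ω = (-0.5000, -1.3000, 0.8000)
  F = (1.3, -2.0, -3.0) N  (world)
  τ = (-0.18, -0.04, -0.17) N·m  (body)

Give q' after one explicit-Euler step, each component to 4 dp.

q' = (0.7154, 0.6977, -0.0371, -0.0088)

2q̇ = q⊗(0,ω) = (0.3535535, -0.3535535, -1.4849247, -0.3535535)
q + ½dt·q⊗(0,ω), renormalized = (0.7154, 0.6977, -0.0371, -0.0088)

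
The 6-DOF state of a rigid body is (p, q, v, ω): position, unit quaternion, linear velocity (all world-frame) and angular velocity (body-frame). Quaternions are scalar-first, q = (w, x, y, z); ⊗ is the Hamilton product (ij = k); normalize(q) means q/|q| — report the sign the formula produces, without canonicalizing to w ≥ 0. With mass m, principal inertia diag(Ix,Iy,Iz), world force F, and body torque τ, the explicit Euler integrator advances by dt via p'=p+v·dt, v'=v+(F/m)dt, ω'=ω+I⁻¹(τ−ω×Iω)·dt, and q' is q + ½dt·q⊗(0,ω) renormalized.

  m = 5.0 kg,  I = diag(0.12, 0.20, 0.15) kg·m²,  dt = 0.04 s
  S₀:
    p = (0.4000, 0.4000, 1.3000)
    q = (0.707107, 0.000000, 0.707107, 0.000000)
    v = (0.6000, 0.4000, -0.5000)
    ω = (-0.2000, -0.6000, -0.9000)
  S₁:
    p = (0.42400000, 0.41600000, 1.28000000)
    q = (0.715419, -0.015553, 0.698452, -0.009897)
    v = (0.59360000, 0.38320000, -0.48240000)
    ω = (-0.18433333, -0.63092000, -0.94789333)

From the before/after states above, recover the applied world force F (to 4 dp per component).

F = (-0.8000, -2.1000, 2.2000)

velocity change Δv = (-0.00640000, -0.01680000, 0.01760000)
applied force F = (-0.8000, -2.1000, 2.2000)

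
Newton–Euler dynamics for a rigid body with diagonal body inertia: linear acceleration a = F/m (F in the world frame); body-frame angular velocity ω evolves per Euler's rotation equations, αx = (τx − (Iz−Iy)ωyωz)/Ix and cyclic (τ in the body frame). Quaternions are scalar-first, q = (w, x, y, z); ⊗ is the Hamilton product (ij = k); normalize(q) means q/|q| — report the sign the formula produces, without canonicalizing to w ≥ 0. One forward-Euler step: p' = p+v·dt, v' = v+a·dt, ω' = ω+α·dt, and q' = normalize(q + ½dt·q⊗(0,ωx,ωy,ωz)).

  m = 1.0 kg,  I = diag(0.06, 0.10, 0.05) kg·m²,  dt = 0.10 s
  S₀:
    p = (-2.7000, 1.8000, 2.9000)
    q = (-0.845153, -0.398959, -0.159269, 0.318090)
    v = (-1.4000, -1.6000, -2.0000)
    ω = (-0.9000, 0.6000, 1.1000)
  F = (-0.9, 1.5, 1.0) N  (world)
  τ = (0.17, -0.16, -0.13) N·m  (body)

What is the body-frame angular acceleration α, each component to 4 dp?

α = (3.3833, -1.5010, -2.1680)

gyro term ω×Iω = (-0.0330, -0.0099, -0.0216)
α = I⁻¹(τ − ω×Iω) = (3.3833, -1.5010, -2.1680)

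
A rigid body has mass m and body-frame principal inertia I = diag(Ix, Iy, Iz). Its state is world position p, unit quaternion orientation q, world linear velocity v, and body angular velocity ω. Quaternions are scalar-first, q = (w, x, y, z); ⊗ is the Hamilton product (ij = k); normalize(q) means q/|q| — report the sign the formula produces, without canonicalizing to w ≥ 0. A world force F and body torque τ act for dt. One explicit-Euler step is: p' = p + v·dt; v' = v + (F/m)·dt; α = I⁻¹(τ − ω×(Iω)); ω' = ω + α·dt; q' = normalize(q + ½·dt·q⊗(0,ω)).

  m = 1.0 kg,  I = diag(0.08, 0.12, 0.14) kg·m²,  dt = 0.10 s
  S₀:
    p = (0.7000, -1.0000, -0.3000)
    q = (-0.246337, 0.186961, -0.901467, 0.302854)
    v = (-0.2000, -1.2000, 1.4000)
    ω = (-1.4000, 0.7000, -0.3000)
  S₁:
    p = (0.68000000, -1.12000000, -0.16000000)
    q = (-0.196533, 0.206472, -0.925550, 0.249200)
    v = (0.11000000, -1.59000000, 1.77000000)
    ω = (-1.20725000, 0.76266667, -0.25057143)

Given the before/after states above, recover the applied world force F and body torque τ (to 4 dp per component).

F = (3.1000, -3.9000, 3.7000)
τ = (0.1500, 0.0500, 0.0300)

v₁ − v₀ = (0.31000000, -0.39000000, 0.37000000)
applied force F = (3.1000, -3.9000, 3.7000)
rate change Δω = (0.19275000, 0.06266667, 0.04942857)
precession coupling = (-0.0042, -0.0252, -0.0392)
I·α + gyro = (0.1500, 0.0500, 0.0300)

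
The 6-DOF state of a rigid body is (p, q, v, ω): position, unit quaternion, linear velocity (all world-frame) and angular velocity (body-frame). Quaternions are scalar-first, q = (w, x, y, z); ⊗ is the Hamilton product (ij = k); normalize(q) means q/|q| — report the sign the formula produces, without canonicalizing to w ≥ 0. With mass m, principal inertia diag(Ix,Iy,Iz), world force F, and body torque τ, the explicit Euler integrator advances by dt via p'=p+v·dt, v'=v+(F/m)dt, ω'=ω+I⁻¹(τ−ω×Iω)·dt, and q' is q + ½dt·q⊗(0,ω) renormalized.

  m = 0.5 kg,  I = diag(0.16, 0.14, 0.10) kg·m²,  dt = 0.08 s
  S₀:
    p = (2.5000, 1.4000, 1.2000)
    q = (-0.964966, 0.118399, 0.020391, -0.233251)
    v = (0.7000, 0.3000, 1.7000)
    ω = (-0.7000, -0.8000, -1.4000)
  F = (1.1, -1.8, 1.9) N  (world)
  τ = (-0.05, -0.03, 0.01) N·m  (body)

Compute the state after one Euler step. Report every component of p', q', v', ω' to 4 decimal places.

a = (2.2000, -3.6000, 3.8000)
p + v·dt = (2.5560, 1.4240, 1.3360)
new velocity v' = (0.8760, 0.0120, 2.0040)
ω×(Iω) gyroscopic = (-0.0448, 0.0588, -0.0112)
angular accel α = (-0.0325, -0.6343, 0.2120)
ω' = ω + α·dt = (-0.7026, -0.8507, -1.3830)
q⊗(0,ω) = (-0.2273593, 0.4603280, 1.1010071, 1.2705069)
updated quaternion q' = (-0.9717, 0.1365, 0.0643, -0.1820)

p' = (2.5560, 1.4240, 1.3360)
q' = (-0.9717, 0.1365, 0.0643, -0.1820)
v' = (0.8760, 0.0120, 2.0040)
ω' = (-0.7026, -0.8507, -1.3830)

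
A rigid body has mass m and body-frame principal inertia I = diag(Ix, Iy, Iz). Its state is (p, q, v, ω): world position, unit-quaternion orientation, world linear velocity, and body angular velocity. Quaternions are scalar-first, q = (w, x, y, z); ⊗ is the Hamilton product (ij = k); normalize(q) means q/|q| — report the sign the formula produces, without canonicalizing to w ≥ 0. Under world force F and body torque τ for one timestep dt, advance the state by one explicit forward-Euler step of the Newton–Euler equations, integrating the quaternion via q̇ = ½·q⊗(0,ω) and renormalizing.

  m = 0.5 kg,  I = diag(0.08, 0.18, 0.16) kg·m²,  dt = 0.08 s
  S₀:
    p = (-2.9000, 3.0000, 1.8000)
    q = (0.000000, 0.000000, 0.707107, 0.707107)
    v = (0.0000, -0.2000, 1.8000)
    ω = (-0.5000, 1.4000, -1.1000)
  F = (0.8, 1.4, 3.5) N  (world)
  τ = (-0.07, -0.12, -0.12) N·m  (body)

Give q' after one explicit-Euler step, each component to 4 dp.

q' = (-0.0085, -0.0705, 0.6911, 0.7193)

q⊗(0,ω) = (-0.2121321, -1.7677675, -0.3535535, 0.3535535)
q + ½dt·q⊗(0,ω), renormalized = (-0.0085, -0.0705, 0.6911, 0.7193)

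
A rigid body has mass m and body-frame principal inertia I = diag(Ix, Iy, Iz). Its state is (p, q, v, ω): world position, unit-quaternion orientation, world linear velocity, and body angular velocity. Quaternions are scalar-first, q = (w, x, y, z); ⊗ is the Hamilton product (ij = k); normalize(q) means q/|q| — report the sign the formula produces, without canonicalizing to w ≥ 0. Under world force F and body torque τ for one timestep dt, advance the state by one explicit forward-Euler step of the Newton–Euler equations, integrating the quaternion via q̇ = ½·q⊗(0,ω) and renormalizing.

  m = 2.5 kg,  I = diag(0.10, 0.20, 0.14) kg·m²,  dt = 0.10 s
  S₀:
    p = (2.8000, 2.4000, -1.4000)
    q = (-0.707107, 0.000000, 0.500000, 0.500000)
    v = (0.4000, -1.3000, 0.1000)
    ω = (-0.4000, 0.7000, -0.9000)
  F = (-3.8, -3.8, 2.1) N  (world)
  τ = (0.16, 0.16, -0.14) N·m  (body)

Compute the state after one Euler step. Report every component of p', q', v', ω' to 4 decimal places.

p + v·dt = (2.8400, 2.2700, -1.3900)
v' = v + a·dt = (0.2480, -1.4520, 0.1840)
angular accel α = (1.2220, 0.8720, -0.8000)
ω' = ω + α·dt = (-0.2778, 0.7872, -0.9800)
Hamilton product q⊗(0,ω) = (0.1000000, -0.5171572, -0.6949749, 0.8363963)
q' = normalize(q + ½dt·q⊗(0,ω)) = (-0.7008, -0.0258, 0.4644, 0.5408)

p' = (2.8400, 2.2700, -1.3900)
q' = (-0.7008, -0.0258, 0.4644, 0.5408)
v' = (0.2480, -1.4520, 0.1840)
ω' = (-0.2778, 0.7872, -0.9800)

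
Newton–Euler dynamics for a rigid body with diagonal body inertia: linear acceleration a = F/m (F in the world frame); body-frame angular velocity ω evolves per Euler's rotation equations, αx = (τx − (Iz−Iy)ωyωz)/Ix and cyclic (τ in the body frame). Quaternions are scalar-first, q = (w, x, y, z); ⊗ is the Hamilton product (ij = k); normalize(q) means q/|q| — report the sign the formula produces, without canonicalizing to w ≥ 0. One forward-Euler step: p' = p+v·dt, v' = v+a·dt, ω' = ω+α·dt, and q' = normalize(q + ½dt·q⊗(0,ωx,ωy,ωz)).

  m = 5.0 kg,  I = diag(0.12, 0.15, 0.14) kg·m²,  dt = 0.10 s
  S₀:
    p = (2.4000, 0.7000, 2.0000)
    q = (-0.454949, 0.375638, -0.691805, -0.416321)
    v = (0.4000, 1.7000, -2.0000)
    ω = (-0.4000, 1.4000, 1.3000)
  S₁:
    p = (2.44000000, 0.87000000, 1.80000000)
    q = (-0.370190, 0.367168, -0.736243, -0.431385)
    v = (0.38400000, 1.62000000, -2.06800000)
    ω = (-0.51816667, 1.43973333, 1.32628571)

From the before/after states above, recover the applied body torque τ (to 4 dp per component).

τ = (-0.1600, 0.0700, 0.0200)

Δω = ω₁−ω₀ = (-0.11816667, 0.03973333, 0.02628571)
precession coupling = (-0.0182, 0.0104, -0.0168)
τ = I·(Δω/dt) + ω₀×(Iω₀) = (-0.1600, 0.0700, 0.0200)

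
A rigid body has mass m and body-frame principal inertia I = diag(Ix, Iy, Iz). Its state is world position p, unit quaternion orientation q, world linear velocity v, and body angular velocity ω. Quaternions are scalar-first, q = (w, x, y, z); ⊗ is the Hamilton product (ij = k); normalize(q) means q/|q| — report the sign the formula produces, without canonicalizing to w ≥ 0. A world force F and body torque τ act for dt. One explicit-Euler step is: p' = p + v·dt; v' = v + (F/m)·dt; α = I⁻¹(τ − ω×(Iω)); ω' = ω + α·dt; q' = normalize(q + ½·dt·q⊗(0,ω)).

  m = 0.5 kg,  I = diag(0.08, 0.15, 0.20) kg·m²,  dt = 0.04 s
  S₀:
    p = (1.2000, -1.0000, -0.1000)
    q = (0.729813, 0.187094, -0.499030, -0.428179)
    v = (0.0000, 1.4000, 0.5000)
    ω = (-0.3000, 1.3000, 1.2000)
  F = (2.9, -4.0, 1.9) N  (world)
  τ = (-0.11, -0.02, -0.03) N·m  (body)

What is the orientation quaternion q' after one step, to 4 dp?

Hamilton product q⊗(0,ω) = (1.2186820, -0.2611472, 0.8526978, 0.9692888)
q + ½dt·q⊗(0,ω), renormalized = (0.7537, 0.1818, -0.4817, -0.4085)

q' = (0.7537, 0.1818, -0.4817, -0.4085)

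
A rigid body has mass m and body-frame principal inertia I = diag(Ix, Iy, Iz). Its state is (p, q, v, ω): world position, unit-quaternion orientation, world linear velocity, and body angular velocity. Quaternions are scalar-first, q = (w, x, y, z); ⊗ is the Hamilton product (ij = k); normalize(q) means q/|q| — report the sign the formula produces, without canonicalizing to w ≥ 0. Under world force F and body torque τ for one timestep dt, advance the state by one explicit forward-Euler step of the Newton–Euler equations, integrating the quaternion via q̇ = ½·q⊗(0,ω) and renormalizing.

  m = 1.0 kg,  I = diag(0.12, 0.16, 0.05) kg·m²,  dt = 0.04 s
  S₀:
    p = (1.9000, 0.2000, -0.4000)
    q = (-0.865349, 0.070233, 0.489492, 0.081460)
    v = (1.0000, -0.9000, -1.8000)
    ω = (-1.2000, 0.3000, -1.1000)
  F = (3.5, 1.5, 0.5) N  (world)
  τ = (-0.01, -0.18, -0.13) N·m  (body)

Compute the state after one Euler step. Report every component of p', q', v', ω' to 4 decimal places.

new position p' = (1.9400, 0.1640, -0.4720)
new velocity v' = (1.1400, -0.8400, -1.7800)
precession coupling ω×(Iω) = (0.0363, 0.0924, -0.0144)
α = I⁻¹(τ − ω×Iω) = (-0.3858, -1.7025, -2.3120)
new body rate ω' = (-1.2154, 0.2319, -1.1925)
q⊗(0,ω) = (0.0270380, 0.4755396, -0.2801004, 1.5603442)
q + ½dt·q⊗(0,ω), renormalized = (-0.8643, 0.0797, 0.4836, 0.1126)

p' = (1.9400, 0.1640, -0.4720)
q' = (-0.8643, 0.0797, 0.4836, 0.1126)
v' = (1.1400, -0.8400, -1.7800)
ω' = (-1.2154, 0.2319, -1.1925)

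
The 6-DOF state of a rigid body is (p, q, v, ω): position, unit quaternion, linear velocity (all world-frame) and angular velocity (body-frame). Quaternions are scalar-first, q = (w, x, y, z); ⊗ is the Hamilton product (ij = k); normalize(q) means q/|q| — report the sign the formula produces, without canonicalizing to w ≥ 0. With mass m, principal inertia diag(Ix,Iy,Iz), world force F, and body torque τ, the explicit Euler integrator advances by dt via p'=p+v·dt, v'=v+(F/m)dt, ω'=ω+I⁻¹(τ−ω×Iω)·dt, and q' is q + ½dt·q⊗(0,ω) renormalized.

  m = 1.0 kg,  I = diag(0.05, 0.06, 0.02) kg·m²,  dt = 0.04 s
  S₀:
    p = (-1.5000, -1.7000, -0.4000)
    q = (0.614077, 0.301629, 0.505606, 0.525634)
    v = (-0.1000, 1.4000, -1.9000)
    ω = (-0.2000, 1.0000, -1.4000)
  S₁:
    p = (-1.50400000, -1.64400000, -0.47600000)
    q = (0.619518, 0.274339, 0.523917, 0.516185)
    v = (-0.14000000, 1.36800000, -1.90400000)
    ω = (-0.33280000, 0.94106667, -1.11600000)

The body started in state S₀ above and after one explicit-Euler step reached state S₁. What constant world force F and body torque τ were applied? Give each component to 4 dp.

rate change Δω = (-0.13280000, -0.05893333, 0.28400000)
precession coupling = (0.0560, 0.0084, -0.0020)
applied torque τ = (-0.1100, -0.0800, 0.1400)
Δv = v₁−v₀ = (-0.04000000, -0.03200000, -0.00400000)
applied force F = (-1.0000, -0.8000, -0.1000)

F = (-1.0000, -0.8000, -0.1000)
τ = (-0.1100, -0.0800, 0.1400)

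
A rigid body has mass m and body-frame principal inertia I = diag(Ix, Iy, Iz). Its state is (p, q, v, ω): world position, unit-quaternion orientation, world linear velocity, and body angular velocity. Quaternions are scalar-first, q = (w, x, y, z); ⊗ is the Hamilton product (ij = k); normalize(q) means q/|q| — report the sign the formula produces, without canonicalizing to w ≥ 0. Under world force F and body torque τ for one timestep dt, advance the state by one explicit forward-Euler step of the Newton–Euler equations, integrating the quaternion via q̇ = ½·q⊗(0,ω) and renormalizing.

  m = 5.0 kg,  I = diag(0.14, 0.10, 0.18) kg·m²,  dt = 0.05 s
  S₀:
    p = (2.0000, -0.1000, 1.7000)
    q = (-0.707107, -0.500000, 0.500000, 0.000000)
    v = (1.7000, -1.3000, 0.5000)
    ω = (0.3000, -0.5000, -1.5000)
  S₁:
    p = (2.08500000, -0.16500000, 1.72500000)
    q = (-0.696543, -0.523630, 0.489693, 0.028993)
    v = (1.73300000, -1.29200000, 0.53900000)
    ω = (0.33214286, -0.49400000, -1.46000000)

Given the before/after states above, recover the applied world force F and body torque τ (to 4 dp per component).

F = (3.3000, 0.8000, 3.9000)
τ = (0.1500, 0.0300, 0.1500)

rate change Δω = (0.03214286, 0.00600000, 0.04000000)
I·α + gyro = (0.1500, 0.0300, 0.1500)
v₁ − v₀ = (0.03300000, 0.00800000, 0.03900000)
F = m·Δv/dt = (3.3000, 0.8000, 3.9000)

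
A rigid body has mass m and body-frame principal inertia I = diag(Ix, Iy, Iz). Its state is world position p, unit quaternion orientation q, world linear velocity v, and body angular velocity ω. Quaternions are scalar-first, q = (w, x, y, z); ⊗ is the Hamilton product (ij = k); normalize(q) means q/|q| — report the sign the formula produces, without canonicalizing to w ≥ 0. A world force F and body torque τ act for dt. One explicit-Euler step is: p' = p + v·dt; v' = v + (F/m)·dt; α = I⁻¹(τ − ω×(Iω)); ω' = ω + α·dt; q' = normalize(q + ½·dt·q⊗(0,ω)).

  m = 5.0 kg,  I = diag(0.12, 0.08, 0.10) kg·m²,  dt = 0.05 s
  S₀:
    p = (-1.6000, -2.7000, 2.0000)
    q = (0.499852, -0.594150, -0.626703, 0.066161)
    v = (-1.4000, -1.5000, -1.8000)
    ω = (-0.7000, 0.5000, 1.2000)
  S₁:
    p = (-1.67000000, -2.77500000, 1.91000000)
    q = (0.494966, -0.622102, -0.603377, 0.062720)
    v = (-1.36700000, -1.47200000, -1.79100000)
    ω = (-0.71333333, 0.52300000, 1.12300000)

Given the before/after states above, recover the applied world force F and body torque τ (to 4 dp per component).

F = (3.3000, 2.8000, 0.9000)
τ = (-0.0200, 0.0200, -0.1400)

velocity change Δv = (0.03300000, 0.02800000, 0.00900000)
applied force F = (3.3000, 2.8000, 0.9000)
rate change Δω = (-0.01333333, 0.02300000, -0.07700000)
gyro term ω₀×Iω₀ = (0.0120, -0.0168, 0.0140)
I·α + gyro = (-0.0200, 0.0200, -0.1400)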